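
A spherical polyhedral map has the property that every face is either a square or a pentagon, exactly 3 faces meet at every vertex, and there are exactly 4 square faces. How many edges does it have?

18

Let x be the number of pentagons; then F = 4 + x.
Edge–face incidences: 2E = 4·4 + 5·x = 16 + 5x.
Every vertex has degree 3, so 3V = 2E.
Euler: V − E + F = 2 ⇒ (2E)/3 − E + (4 + x) = 2.
Multiply by 6: 2·(2E) − 3·(2E) + 6·(4 + x) = 12, i.e. 24 + 6x − (16 + 5x) = 12.
Collecting terms: x + 8 = 12, so x = 4.
Then 2E = 16 + 5·4 = 36, so E = 18, V = 2E/3 = 12, F = 4 + 4 = 8.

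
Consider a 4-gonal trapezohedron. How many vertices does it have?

The n-trapezohedron (dual of the n-antiprism) has V = 2·4 + 2 = 10, E = 4·4 = 16, F = 2·4 = 8.

10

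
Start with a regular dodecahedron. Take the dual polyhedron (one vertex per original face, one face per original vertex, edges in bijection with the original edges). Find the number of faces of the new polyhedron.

The base solid has V = 20, E = 30, F = 12.
The dual swaps V and F and preserves E: V′ = F = 12, E′ = E = 30, F′ = V = 20.

20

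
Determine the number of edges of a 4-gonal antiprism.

An antiprism on an n-gon has two n-gon caps and 2n triangles: V = 2·4 = 8, E = 4·4 = 16, F = 2·4 + 2 = 10.

16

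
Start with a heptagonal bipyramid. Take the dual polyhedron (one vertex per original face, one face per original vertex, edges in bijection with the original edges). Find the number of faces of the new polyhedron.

9

The base solid has V = 9, E = 21, F = 14.
The dual swaps V and F and preserves E: V′ = F = 14, E′ = E = 21, F′ = V = 9.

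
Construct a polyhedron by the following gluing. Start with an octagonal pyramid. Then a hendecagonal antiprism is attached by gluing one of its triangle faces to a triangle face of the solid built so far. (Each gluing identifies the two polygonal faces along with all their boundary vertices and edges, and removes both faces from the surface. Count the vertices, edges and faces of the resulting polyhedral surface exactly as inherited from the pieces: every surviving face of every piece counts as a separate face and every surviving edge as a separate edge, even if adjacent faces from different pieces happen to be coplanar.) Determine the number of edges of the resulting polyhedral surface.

An octagonal pyramid: V=9, E=16, F=9.
Attach a hendecagonal antiprism (V=22, E=44, F=24) along a 3-gon: merge 3 vertices and 3 edges, delete both glued faces → V=28, E=57, F=31.
Check: V − E + F = 28 − 57 + 31 = 2.

57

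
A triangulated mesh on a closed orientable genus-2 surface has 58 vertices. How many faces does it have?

χ = 2 − 2·2 = -2, and every face is a triangle so 3F = 2E.
V − E + F = -2 with E = 3F/2 gives 58 − (3/2 − 1)·F = -2, so F = 120 and E = 180.

120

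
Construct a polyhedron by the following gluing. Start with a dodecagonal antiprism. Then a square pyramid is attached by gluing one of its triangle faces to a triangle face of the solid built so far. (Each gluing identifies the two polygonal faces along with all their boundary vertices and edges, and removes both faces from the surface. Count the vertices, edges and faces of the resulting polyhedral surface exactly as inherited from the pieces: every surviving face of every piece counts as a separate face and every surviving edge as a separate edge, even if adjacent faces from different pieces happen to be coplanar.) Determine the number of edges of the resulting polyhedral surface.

A dodecagonal antiprism: V=24, E=48, F=26.
Attach a square pyramid (V=5, E=8, F=5) along a 3-gon: merge 3 vertices and 3 edges, delete both glued faces → V=26, E=53, F=29.
Check: V − E + F = 26 − 53 + 29 = 2.

53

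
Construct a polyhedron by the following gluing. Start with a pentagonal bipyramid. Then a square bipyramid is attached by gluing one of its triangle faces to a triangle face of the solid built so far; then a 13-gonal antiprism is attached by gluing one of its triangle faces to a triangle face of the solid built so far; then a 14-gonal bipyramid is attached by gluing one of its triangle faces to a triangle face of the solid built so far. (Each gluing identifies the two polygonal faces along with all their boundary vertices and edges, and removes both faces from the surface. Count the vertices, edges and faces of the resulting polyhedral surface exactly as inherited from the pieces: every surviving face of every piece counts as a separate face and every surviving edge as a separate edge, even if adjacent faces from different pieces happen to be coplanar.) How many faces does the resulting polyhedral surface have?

A pentagonal bipyramid: V=7, E=15, F=10.
Attach a square bipyramid (V=6, E=12, F=8) along a 3-gon: merge 3 vertices and 3 edges, delete both glued faces → V=10, E=24, F=16.
Attach a 13-gonal antiprism (V=26, E=52, F=28) along a 3-gon: merge 3 vertices and 3 edges, delete both glued faces → V=33, E=73, F=42.
Attach a 14-gonal bipyramid (V=16, E=42, F=28) along a 3-gon: merge 3 vertices and 3 edges, delete both glued faces → V=46, E=112, F=68.
Check: V − E + F = 46 − 112 + 68 = 2.

68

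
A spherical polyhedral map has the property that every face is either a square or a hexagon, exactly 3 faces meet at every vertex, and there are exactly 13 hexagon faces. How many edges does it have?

Let x be the number of squares; then F = 13 + x.
Edge–face incidences: 2E = 6·13 + 4·x = 78 + 4x.
Every vertex has degree 3, so 3V = 2E.
Euler: V − E + F = 2 ⇒ (2E)/3 − E + (13 + x) = 2.
Multiply by 6: 2·(2E) − 3·(2E) + 6·(13 + x) = 12, i.e. 78 + 6x − (78 + 4x) = 12.
Collecting terms: 2x = 12, so x = 6.
Then 2E = 78 + 4·6 = 102, so E = 51, V = 2E/3 = 34, F = 13 + 6 = 19.

51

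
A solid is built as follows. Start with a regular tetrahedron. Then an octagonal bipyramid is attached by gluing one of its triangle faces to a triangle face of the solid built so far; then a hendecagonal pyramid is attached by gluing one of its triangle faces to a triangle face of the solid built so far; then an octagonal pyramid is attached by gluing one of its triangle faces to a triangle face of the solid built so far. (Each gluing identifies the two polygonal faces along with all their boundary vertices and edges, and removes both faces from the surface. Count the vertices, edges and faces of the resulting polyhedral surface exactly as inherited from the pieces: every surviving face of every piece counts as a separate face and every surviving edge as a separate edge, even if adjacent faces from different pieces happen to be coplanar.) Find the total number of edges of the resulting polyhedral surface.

A regular tetrahedron: V=4, E=6, F=4.
Attach an octagonal bipyramid (V=10, E=24, F=16) along a 3-gon: merge 3 vertices and 3 edges, delete both glued faces → V=11, E=27, F=18.
Attach a hendecagonal pyramid (V=12, E=22, F=12) along a 3-gon: merge 3 vertices and 3 edges, delete both glued faces → V=20, E=46, F=28.
Attach an octagonal pyramid (V=9, E=16, F=9) along a 3-gon: merge 3 vertices and 3 edges, delete both glued faces → V=26, E=59, F=35.
Check: V − E + F = 26 − 59 + 35 = 2.

59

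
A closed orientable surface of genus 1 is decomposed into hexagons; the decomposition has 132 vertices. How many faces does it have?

χ = 2 − 2·1 = 0, and every face is a hexagon so 6F = 2E.
V − E + F = 0 with E = 6F/2 gives 132 − (6/2 − 1)·F = 0, so F = 66 and E = 198.

66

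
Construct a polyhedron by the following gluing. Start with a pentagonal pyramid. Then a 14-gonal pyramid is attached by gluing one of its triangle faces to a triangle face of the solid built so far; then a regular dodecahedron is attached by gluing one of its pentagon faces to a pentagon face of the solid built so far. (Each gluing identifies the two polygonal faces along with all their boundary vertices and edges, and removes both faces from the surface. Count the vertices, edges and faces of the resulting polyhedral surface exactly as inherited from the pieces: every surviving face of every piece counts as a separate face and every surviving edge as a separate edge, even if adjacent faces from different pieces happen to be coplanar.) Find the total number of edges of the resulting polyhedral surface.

60

A pentagonal pyramid: V=6, E=10, F=6.
Attach a 14-gonal pyramid (V=15, E=28, F=15) along a 3-gon: merge 3 vertices and 3 edges, delete both glued faces → V=18, E=35, F=19.
Attach a regular dodecahedron (V=20, E=30, F=12) along a 5-gon: merge 5 vertices and 5 edges, delete both glued faces → V=33, E=60, F=29.
Check: V − E + F = 33 − 60 + 29 = 2.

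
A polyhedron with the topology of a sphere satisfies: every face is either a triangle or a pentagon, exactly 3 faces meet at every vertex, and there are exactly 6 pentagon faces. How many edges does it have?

18

Let x be the number of triangles; then F = 6 + x.
Edge–face incidences: 2E = 5·6 + 3·x = 30 + 3x.
Every vertex has degree 3, so 3V = 2E.
Euler: V − E + F = 2 ⇒ (2E)/3 − E + (6 + x) = 2.
Multiply by 6: 2·(2E) − 3·(2E) + 6·(6 + x) = 12, i.e. 36 + 6x − (30 + 3x) = 12.
Collecting terms: 3x + 6 = 12, so 3x = 6, so x = 2.
Then 2E = 30 + 3·2 = 36, so E = 18, V = 2E/3 = 12, F = 6 + 2 = 8.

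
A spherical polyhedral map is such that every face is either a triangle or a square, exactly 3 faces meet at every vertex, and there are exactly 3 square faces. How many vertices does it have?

Let x be the number of triangles; then F = 3 + x.
Edge–face incidences: 2E = 4·3 + 3·x = 12 + 3x.
Every vertex has degree 3, so 3V = 2E.
Euler: V − E + F = 2 ⇒ (2E)/3 − E + (3 + x) = 2.
Multiply by 6: 2·(2E) − 3·(2E) + 6·(3 + x) = 12, i.e. 18 + 6x − (12 + 3x) = 12.
Collecting terms: 3x + 6 = 12, so 3x = 6, so x = 2.
Then 2E = 12 + 3·2 = 18, so E = 9, V = 2E/3 = 6, F = 3 + 2 = 5.

6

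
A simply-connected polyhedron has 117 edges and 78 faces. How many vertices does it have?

Here V − E + F = 2.
V = 2 + E − F = 2 + 117 − 78 = 41.

41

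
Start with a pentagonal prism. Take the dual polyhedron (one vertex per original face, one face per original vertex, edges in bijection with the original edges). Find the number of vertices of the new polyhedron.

7

The base solid has V = 10, E = 15, F = 7.
The dual swaps V and F and preserves E: V′ = F = 7, E′ = E = 15, F′ = V = 10.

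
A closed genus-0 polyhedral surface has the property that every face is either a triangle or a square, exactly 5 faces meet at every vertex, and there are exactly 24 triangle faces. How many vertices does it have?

16

Let x be the number of squares; then F = 24 + x.
Edge–face incidences: 2E = 3·24 + 4·x = 72 + 4x.
Every vertex has degree 5, so 5V = 2E.
Euler: V − E + F = 2 ⇒ (2E)/5 − E + (24 + x) = 2.
Multiply by 10: 2·(2E) − 5·(2E) + 10·(24 + x) = 20, i.e. 240 + 10x − 3·(72 + 4x) = 20.
Collecting terms: −2x + 24 = 20, so −2x = −4, so x = 2.
Then 2E = 72 + 4·2 = 80, so E = 40, V = 2E/5 = 16, F = 24 + 2 = 26.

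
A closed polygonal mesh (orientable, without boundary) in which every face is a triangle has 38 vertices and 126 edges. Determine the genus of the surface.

Every face is a triangle and each edge borders two faces, so 3F = 2·126, giving F = 84.
χ = V − E + F = 38 − 126 + 84 = -4.
For a closed orientable surface χ = 2 − 2g, so g = (2 − (-4))/2 = 3.

3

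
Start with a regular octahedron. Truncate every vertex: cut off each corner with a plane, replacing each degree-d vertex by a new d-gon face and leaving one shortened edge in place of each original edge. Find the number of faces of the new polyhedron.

14

The base solid has V = 6, E = 12, F = 8.
Truncation replaces each original edge-end by a new vertex, so V′ = 2E = 24.
Each original edge survives, and each old vertex of degree d contributes d new edges; summing degrees gives Σd = 2E, so E′ = E + 2E = 3E = 36.
Each original face survives and each original vertex becomes one new face: F′ = F + V = 14.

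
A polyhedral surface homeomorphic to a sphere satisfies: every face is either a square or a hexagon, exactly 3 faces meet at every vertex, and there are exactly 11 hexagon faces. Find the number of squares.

Let x be the number of squares; then F = 11 + x.
Edge–face incidences: 2E = 6·11 + 4·x = 66 + 4x.
Every vertex has degree 3, so 3V = 2E.
Euler: V − E + F = 2 ⇒ (2E)/3 − E + (11 + x) = 2.
Multiply by 6: 2·(2E) − 3·(2E) + 6·(11 + x) = 12, i.e. 66 + 6x − (66 + 4x) = 12.
Collecting terms: 2x = 12, so x = 6.
Then 2E = 66 + 4·6 = 90, so E = 45, V = 2E/3 = 30, F = 11 + 6 = 17.

6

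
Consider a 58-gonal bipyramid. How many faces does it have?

116

A bipyramid over an n-gon has 2n triangular faces and n + 2 vertices: V = 58 + 2 = 60, E = 3·58 = 174, F = 2·58 = 116.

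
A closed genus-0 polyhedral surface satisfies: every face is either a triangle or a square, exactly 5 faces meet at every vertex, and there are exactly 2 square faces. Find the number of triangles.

Let x be the number of triangles; then F = 2 + x.
Edge–face incidences: 2E = 4·2 + 3·x = 8 + 3x.
Every vertex has degree 5, so 5V = 2E.
Euler: V − E + F = 2 ⇒ (2E)/5 − E + (2 + x) = 2.
Multiply by 10: 2·(2E) − 5·(2E) + 10·(2 + x) = 20, i.e. 20 + 10x − 3·(8 + 3x) = 20.
Collecting terms: x − 4 = 20, so x = 24.
Then 2E = 8 + 3·24 = 80, so E = 40, V = 2E/5 = 16, F = 2 + 24 = 26.

24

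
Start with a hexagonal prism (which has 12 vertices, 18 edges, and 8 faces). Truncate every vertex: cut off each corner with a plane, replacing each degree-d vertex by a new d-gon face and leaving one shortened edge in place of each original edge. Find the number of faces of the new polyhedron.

Truncation replaces each original edge-end by a new vertex, so V′ = 2E = 36.
Each original edge survives, and each old vertex of degree d contributes d new edges; summing degrees gives Σd = 2E, so E′ = E + 2E = 3E = 54.
Each original face survives and each original vertex becomes one new face: F′ = F + V = 20.

20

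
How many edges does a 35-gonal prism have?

A prism on an n-gon has two n-gon bases and n rectangular sides: V = 2·35 = 70, E = 3·35 = 105, F = 35 + 2 = 37.

105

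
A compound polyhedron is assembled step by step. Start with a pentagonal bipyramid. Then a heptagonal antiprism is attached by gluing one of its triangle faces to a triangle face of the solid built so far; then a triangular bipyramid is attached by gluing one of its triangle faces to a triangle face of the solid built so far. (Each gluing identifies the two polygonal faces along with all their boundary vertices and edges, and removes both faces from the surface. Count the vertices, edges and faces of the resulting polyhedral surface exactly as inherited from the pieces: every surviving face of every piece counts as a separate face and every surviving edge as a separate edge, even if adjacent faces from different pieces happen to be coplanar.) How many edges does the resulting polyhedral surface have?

A pentagonal bipyramid: V=7, E=15, F=10.
Attach a heptagonal antiprism (V=14, E=28, F=16) along a 3-gon: merge 3 vertices and 3 edges, delete both glued faces → V=18, E=40, F=24.
Attach a triangular bipyramid (V=5, E=9, F=6) along a 3-gon: merge 3 vertices and 3 edges, delete both glued faces → V=20, E=46, F=28.
Check: V − E + F = 20 − 46 + 28 = 2.

46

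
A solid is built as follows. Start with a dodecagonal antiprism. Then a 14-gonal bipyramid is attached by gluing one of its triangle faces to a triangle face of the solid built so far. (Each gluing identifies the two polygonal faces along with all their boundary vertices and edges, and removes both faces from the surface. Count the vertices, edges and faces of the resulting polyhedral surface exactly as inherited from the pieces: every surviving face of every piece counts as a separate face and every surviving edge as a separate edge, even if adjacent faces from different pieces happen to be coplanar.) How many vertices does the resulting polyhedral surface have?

37

A dodecagonal antiprism: V=24, E=48, F=26.
Attach a 14-gonal bipyramid (V=16, E=42, F=28) along a 3-gon: merge 3 vertices and 3 edges, delete both glued faces → V=37, E=87, F=52.
Check: V − E + F = 37 − 87 + 52 = 2.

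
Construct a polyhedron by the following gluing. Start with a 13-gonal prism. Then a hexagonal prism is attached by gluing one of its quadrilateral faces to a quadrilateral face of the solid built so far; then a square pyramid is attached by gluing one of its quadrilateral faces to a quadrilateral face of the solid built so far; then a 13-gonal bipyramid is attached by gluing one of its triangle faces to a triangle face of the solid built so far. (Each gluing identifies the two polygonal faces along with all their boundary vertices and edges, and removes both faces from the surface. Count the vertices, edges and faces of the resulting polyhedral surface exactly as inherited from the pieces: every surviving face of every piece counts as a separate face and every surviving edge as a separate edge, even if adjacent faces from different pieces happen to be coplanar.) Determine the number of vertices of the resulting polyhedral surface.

A 13-gonal prism: V=26, E=39, F=15.
Attach a hexagonal prism (V=12, E=18, F=8) along a 4-gon: merge 4 vertices and 4 edges, delete both glued faces → V=34, E=53, F=21.
Attach a square pyramid (V=5, E=8, F=5) along a 4-gon: merge 4 vertices and 4 edges, delete both glued faces → V=35, E=57, F=24.
Attach a 13-gonal bipyramid (V=15, E=39, F=26) along a 3-gon: merge 3 vertices and 3 edges, delete both glued faces → V=47, E=93, F=48.
Check: V − E + F = 47 − 93 + 48 = 2.

47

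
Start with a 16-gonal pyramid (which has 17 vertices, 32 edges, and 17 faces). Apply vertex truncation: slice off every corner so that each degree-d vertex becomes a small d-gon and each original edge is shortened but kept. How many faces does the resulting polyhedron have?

34

Truncation replaces each original edge-end by a new vertex, so V′ = 2E = 64.
Each original edge survives, and each old vertex of degree d contributes d new edges; summing degrees gives Σd = 2E, so E′ = E + 2E = 3E = 96.
Each original face survives and each original vertex becomes one new face: F′ = F + V = 34.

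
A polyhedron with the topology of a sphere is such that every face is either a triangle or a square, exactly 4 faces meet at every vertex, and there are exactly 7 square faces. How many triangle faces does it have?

Let x be the number of triangles; then F = 7 + x.
Edge–face incidences: 2E = 4·7 + 3·x = 28 + 3x.
Every vertex has degree 4, so 4V = 2E.
Euler: V − E + F = 2 ⇒ (2E)/4 − E + (7 + x) = 2.
Multiply by 8: 2·(2E) − 4·(2E) + 8·(7 + x) = 16, i.e. 56 + 8x − 2·(28 + 3x) = 16.
Collecting terms: 2x = 16, so x = 8.
Then 2E = 28 + 3·8 = 52, so E = 26, V = 2E/4 = 13, F = 7 + 8 = 15.

8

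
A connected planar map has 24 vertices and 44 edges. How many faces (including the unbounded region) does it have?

Euler's formula for a connected plane graph: V − E + F = 2, so F = 2 − 24 + 44 = 22.

22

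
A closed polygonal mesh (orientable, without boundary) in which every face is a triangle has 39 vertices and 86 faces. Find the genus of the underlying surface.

Every face is a triangle, so 2E = 3·86 = 258, giving E = 129.
χ = V − E + F = 39 − 129 + 86 = -4.
For a closed orientable surface χ = 2 − 2g, so g = (2 − (-4))/2 = 3.

3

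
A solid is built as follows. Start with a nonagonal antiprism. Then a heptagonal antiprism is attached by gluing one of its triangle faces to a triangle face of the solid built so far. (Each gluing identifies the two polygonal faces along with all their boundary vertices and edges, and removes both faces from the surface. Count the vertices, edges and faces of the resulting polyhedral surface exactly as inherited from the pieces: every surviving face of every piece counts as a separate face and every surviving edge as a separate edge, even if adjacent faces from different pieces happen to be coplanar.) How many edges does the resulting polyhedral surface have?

61

A nonagonal antiprism: V=18, E=36, F=20.
Attach a heptagonal antiprism (V=14, E=28, F=16) along a 3-gon: merge 3 vertices and 3 edges, delete both glued faces → V=29, E=61, F=34.
Check: V − E + F = 29 − 61 + 34 = 2.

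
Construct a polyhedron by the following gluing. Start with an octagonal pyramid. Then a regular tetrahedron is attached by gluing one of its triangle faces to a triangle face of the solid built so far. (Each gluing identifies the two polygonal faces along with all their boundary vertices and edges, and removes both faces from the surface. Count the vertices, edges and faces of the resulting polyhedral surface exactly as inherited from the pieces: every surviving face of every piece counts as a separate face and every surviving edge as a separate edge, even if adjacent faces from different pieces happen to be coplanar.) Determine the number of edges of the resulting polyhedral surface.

19

An octagonal pyramid: V=9, E=16, F=9.
Attach a regular tetrahedron (V=4, E=6, F=4) along a 3-gon: merge 3 vertices and 3 edges, delete both glued faces → V=10, E=19, F=11.
Check: V − E + F = 10 − 19 + 11 = 2.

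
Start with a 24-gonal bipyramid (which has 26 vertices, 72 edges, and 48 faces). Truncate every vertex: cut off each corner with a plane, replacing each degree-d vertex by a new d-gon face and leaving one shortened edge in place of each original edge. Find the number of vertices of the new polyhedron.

Truncation replaces each original edge-end by a new vertex, so V′ = 2E = 144.
Each original edge survives, and each old vertex of degree d contributes d new edges; summing degrees gives Σd = 2E, so E′ = E + 2E = 3E = 216.
Each original face survives and each original vertex becomes one new face: F′ = F + V = 74.

144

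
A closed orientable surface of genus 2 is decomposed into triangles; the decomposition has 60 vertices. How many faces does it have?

χ = 2 − 2·2 = -2, and every face is a triangle so 3F = 2E.
V − E + F = -2 with E = 3F/2 gives 60 − (3/2 − 1)·F = -2, so F = 124 and E = 186.

124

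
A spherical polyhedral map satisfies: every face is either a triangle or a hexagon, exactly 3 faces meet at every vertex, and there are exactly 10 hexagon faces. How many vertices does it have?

24

Let x be the number of triangles; then F = 10 + x.
Edge–face incidences: 2E = 6·10 + 3·x = 60 + 3x.
Every vertex has degree 3, so 3V = 2E.
Euler: V − E + F = 2 ⇒ (2E)/3 − E + (10 + x) = 2.
Multiply by 6: 2·(2E) − 3·(2E) + 6·(10 + x) = 12, i.e. 60 + 6x − (60 + 3x) = 12.
Collecting terms: 3x = 12, so x = 4.
Then 2E = 60 + 3·4 = 72, so E = 36, V = 2E/3 = 24, F = 10 + 4 = 14.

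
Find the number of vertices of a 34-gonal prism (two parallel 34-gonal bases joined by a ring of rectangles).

68

A prism on an n-gon has two n-gon bases and n rectangular sides: V = 2·34 = 68, E = 3·34 = 102, F = 34 + 2 = 36.
Check: V − E + F = 68 − 102 + 36 = 2.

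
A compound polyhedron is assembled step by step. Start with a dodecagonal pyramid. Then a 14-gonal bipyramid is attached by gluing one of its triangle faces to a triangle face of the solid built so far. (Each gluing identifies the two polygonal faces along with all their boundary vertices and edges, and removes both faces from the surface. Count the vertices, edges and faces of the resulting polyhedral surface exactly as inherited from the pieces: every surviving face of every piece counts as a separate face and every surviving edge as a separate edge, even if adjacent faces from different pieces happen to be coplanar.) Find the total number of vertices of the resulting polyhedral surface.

A dodecagonal pyramid: V=13, E=24, F=13.
Attach a 14-gonal bipyramid (V=16, E=42, F=28) along a 3-gon: merge 3 vertices and 3 edges, delete both glued faces → V=26, E=63, F=39.
Check: V − E + F = 26 − 63 + 39 = 2.

26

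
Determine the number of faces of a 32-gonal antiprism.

An antiprism on an n-gon has two n-gon caps and 2n triangles: V = 2·32 = 64, E = 4·32 = 128, F = 2·32 + 2 = 66.

66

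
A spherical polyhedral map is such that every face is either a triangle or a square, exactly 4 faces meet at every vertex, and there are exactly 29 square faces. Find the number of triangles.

Let x be the number of triangles; then F = 29 + x.
Edge–face incidences: 2E = 4·29 + 3·x = 116 + 3x.
Every vertex has degree 4, so 4V = 2E.
Euler: V − E + F = 2 ⇒ (2E)/4 − E + (29 + x) = 2.
Multiply by 8: 2·(2E) − 4·(2E) + 8·(29 + x) = 16, i.e. 232 + 8x − 2·(116 + 3x) = 16.
Collecting terms: 2x = 16, so x = 8.
Then 2E = 116 + 3·8 = 140, so E = 70, V = 2E/4 = 35, F = 29 + 8 = 37.

8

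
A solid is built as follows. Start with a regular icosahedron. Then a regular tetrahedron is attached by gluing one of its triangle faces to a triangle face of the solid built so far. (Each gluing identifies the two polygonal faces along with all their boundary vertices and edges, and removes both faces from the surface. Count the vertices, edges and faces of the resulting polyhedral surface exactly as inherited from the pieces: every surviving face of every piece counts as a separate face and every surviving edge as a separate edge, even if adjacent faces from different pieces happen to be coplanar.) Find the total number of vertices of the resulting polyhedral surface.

A regular icosahedron: V=12, E=30, F=20.
Attach a regular tetrahedron (V=4, E=6, F=4) along a 3-gon: merge 3 vertices and 3 edges, delete both glued faces → V=13, E=33, F=22.
Check: V − E + F = 13 − 33 + 22 = 2.

13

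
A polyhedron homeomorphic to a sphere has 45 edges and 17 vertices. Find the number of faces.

Here V − E + F = 2.
F = 2 − V + E = 2 − 17 + 45 = 30.

30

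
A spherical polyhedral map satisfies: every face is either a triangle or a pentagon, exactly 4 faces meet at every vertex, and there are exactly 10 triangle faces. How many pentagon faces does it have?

Let x be the number of pentagons; then F = 10 + x.
Edge–face incidences: 2E = 3·10 + 5·x = 30 + 5x.
Every vertex has degree 4, so 4V = 2E.
Euler: V − E + F = 2 ⇒ (2E)/4 − E + (10 + x) = 2.
Multiply by 8: 2·(2E) − 4·(2E) + 8·(10 + x) = 16, i.e. 80 + 8x − 2·(30 + 5x) = 16.
Collecting terms: −2x + 20 = 16, so −2x = −4, so x = 2.
Then 2E = 30 + 5·2 = 40, so E = 20, V = 2E/4 = 10, F = 10 + 2 = 12.

2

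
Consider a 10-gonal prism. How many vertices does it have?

20

A prism on an n-gon has two n-gon bases and n rectangular sides: V = 2·10 = 20, E = 3·10 = 30, F = 10 + 2 = 12.
Check: V − E + F = 20 − 30 + 12 = 2.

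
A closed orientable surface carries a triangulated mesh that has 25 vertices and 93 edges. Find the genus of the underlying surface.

Every face is a triangle and each edge borders two faces, so 3F = 2·93, giving F = 62.
χ = V − E + F = 25 − 93 + 62 = -6.
For a closed orientable surface χ = 2 − 2g, so g = (2 − (-6))/2 = 4.

4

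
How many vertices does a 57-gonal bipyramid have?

A bipyramid over an n-gon has 2n triangular faces and n + 2 vertices: V = 57 + 2 = 59, E = 3·57 = 171, F = 2·57 = 114.

59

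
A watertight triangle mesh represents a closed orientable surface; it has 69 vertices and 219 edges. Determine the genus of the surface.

3

Every face is a triangle and each edge borders two faces, so 3F = 2·219, giving F = 146.
χ = V − E + F = 69 − 219 + 146 = -4.
For a closed orientable surface χ = 2 − 2g, so g = (2 − (-4))/2 = 3.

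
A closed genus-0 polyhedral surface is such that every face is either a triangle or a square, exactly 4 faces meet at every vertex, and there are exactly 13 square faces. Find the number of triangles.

8

Let x be the number of triangles; then F = 13 + x.
Edge–face incidences: 2E = 4·13 + 3·x = 52 + 3x.
Every vertex has degree 4, so 4V = 2E.
Euler: V − E + F = 2 ⇒ (2E)/4 − E + (13 + x) = 2.
Multiply by 8: 2·(2E) − 4·(2E) + 8·(13 + x) = 16, i.e. 104 + 8x − 2·(52 + 3x) = 16.
Collecting terms: 2x = 16, so x = 8.
Then 2E = 52 + 3·8 = 76, so E = 38, V = 2E/4 = 19, F = 13 + 8 = 21.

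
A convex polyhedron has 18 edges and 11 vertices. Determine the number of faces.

Here V − E + F = 2.
F = 2 − V + E = 2 − 11 + 18 = 9.

9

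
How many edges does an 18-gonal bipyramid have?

A bipyramid over an n-gon has 2n triangular faces and n + 2 vertices: V = 18 + 2 = 20, E = 3·18 = 54, F = 2·18 = 36.
Check: V − E + F = 20 − 54 + 36 = 2.

54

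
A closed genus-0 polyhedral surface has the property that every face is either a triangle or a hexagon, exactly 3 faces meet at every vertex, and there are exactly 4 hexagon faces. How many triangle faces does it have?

4

Let x be the number of triangles; then F = 4 + x.
Edge–face incidences: 2E = 6·4 + 3·x = 24 + 3x.
Every vertex has degree 3, so 3V = 2E.
Euler: V − E + F = 2 ⇒ (2E)/3 − E + (4 + x) = 2.
Multiply by 6: 2·(2E) − 3·(2E) + 6·(4 + x) = 12, i.e. 24 + 6x − (24 + 3x) = 12.
Collecting terms: 3x = 12, so x = 4.
Then 2E = 24 + 3·4 = 36, so E = 18, V = 2E/3 = 12, F = 4 + 4 = 8.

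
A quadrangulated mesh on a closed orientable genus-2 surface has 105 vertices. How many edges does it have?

χ = 2 − 2·2 = -2, and every face is a square so 4F = 2E.
V − E + F = -2 with E = 4F/2 gives 105 − (4/2 − 1)·F = -2, so F = 107 and E = 214.

214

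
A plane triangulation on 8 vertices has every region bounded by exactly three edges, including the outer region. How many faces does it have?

In a plane triangulation 3F = 2E and V − E + F = 2, so F = 2V − 4 = 2·8 − 4 = 12.

12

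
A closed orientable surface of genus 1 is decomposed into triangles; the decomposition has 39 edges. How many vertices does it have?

13

χ = 2 − 2·1 = 0, and every face is a triangle so 3F = 2E.
F = 2E/3 = 26. Then V = 0 + E − F = 0 + 39 − 26 = 13.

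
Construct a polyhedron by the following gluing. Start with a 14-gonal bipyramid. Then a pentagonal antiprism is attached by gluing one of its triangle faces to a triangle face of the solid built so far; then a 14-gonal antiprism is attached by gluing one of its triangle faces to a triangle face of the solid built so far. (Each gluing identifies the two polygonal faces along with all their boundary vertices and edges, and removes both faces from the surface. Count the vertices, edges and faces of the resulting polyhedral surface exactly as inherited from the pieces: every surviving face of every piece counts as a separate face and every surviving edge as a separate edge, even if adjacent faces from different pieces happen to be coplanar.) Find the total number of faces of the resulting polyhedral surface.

A 14-gonal bipyramid: V=16, E=42, F=28.
Attach a pentagonal antiprism (V=10, E=20, F=12) along a 3-gon: merge 3 vertices and 3 edges, delete both glued faces → V=23, E=59, F=38.
Attach a 14-gonal antiprism (V=28, E=56, F=30) along a 3-gon: merge 3 vertices and 3 edges, delete both glued faces → V=48, E=112, F=66.
Check: V − E + F = 48 − 112 + 66 = 2.

66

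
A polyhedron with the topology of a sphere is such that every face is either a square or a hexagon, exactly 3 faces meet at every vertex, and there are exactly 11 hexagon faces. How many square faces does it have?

6

Let x be the number of squares; then F = 11 + x.
Edge–face incidences: 2E = 6·11 + 4·x = 66 + 4x.
Every vertex has degree 3, so 3V = 2E.
Euler: V − E + F = 2 ⇒ (2E)/3 − E + (11 + x) = 2.
Multiply by 6: 2·(2E) − 3·(2E) + 6·(11 + x) = 12, i.e. 66 + 6x − (66 + 4x) = 12.
Collecting terms: 2x = 12, so x = 6.
Then 2E = 66 + 4·6 = 90, so E = 45, V = 2E/3 = 30, F = 11 + 6 = 17.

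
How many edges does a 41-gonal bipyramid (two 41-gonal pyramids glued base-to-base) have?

123

A bipyramid over an n-gon has 2n triangular faces and n + 2 vertices: V = 41 + 2 = 43, E = 3·41 = 123, F = 2·41 = 82.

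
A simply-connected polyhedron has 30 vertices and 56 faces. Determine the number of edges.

84

Here V − E + F = 2.
E = V + F − (2) = 30 + 56 − (2) = 84.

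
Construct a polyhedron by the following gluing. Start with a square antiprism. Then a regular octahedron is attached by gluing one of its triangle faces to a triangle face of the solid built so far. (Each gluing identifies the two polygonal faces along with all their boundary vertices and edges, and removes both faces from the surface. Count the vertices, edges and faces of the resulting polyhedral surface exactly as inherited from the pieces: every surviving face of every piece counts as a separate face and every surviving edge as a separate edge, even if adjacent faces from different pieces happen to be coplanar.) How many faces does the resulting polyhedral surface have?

A square antiprism: V=8, E=16, F=10.
Attach a regular octahedron (V=6, E=12, F=8) along a 3-gon: merge 3 vertices and 3 edges, delete both glued faces → V=11, E=25, F=16.
Check: V − E + F = 11 − 25 + 16 = 2.

16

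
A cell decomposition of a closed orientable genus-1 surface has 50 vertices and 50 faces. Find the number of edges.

For a closed orientable surface of genus 1, χ = 2 − 2·1 = 0.
E = V + F − (0) = 50 + 50 − (0) = 100.

100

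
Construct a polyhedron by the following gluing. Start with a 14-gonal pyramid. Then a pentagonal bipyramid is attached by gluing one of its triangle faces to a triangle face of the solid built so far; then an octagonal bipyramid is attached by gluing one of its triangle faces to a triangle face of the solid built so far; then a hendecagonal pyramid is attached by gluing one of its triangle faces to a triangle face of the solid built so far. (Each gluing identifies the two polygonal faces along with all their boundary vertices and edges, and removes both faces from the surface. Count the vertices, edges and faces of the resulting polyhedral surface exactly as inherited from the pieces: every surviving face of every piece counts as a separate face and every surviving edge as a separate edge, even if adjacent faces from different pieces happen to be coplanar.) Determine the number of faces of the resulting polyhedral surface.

A 14-gonal pyramid: V=15, E=28, F=15.
Attach a pentagonal bipyramid (V=7, E=15, F=10) along a 3-gon: merge 3 vertices and 3 edges, delete both glued faces → V=19, E=40, F=23.
Attach an octagonal bipyramid (V=10, E=24, F=16) along a 3-gon: merge 3 vertices and 3 edges, delete both glued faces → V=26, E=61, F=37.
Attach a hendecagonal pyramid (V=12, E=22, F=12) along a 3-gon: merge 3 vertices and 3 edges, delete both glued faces → V=35, E=80, F=47.
Check: V − E + F = 35 − 80 + 47 = 2.

47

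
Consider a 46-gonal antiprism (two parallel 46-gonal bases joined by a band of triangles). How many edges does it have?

An antiprism on an n-gon has two n-gon caps and 2n triangles: V = 2·46 = 92, E = 4·46 = 184, F = 2·46 + 2 = 94.

184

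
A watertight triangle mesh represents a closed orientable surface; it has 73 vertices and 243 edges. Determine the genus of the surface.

5

Every face is a triangle and each edge borders two faces, so 3F = 2·243, giving F = 162.
χ = V − E + F = 73 − 243 + 162 = -8.
For a closed orientable surface χ = 2 − 2g, so g = (2 − (-8))/2 = 5.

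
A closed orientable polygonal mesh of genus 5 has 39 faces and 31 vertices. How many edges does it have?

For a closed orientable surface of genus 5, χ = 2 − 2·5 = -8.
E = V + F − (-8) = 31 + 39 − (-8) = 78.

78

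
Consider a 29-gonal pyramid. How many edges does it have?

A pyramid on an n-gon base has one n-gon and n triangles: V = 29 + 1 = 30, E = 2·29 = 58, F = 29 + 1 = 30.

58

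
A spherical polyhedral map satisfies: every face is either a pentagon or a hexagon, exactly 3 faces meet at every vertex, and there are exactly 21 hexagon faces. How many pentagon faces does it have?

12

Let x be the number of pentagons; then F = 21 + x.
Edge–face incidences: 2E = 6·21 + 5·x = 126 + 5x.
Every vertex has degree 3, so 3V = 2E.
Euler: V − E + F = 2 ⇒ (2E)/3 − E + (21 + x) = 2.
Multiply by 6: 2·(2E) − 3·(2E) + 6·(21 + x) = 12, i.e. 126 + 6x − (126 + 5x) = 12.
Collecting terms: x = 12.
Then 2E = 126 + 5·12 = 186, so E = 93, V = 2E/3 = 62, F = 21 + 12 = 33.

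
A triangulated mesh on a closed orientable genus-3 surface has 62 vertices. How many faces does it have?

χ = 2 − 2·3 = -4, and every face is a triangle so 3F = 2E.
V − E + F = -4 with E = 3F/2 gives 62 − (3/2 − 1)·F = -4, so F = 132 and E = 198.

132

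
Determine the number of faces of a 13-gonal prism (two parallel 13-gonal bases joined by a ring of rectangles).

A prism on an n-gon has two n-gon bases and n rectangular sides: V = 2·13 = 26, E = 3·13 = 39, F = 13 + 2 = 15.

15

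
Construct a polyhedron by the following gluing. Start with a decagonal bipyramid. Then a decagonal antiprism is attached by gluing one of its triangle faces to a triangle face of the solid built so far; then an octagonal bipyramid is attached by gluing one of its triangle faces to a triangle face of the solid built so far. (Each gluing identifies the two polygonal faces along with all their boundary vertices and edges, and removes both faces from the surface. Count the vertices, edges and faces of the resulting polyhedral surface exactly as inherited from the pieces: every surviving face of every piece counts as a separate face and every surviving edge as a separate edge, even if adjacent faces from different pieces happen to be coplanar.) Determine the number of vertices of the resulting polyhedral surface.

A decagonal bipyramid: V=12, E=30, F=20.
Attach a decagonal antiprism (V=20, E=40, F=22) along a 3-gon: merge 3 vertices and 3 edges, delete both glued faces → V=29, E=67, F=40.
Attach an octagonal bipyramid (V=10, E=24, F=16) along a 3-gon: merge 3 vertices and 3 edges, delete both glued faces → V=36, E=88, F=54.
Check: V − E + F = 36 − 88 + 54 = 2.

36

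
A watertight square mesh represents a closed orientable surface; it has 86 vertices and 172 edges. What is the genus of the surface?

Every face is a square and each edge borders two faces, so 4F = 2·172, giving F = 86.
χ = V − E + F = 86 − 172 + 86 = 0.
For a closed orientable surface χ = 2 − 2g, so g = (2 − (0))/2 = 1.

1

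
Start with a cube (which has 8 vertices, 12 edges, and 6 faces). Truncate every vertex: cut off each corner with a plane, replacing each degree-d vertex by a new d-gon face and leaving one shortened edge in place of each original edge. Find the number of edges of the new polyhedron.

36

Truncation replaces each original edge-end by a new vertex, so V′ = 2E = 24.
Each original edge survives, and each old vertex of degree d contributes d new edges; summing degrees gives Σd = 2E, so E′ = E + 2E = 3E = 36.
Each original face survives and each original vertex becomes one new face: F′ = F + V = 14.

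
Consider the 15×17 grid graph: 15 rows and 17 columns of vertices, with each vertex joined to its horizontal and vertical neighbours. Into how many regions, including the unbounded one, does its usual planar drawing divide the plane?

225

The grid has V = 15·17 = 255 vertices and E = 15·16 + 17·14 = 478 edges.
F = 2 − V + E = 2 − 255 + 478 = 225.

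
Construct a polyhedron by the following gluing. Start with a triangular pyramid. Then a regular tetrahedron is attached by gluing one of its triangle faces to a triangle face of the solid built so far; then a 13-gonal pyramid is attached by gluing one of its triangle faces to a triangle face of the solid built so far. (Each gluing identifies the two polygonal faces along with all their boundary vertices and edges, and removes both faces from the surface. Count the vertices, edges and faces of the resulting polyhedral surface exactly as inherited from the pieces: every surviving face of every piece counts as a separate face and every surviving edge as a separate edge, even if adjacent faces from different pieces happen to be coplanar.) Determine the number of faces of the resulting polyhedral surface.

18

A triangular pyramid: V=4, E=6, F=4.
Attach a regular tetrahedron (V=4, E=6, F=4) along a 3-gon: merge 3 vertices and 3 edges, delete both glued faces → V=5, E=9, F=6.
Attach a 13-gonal pyramid (V=14, E=26, F=14) along a 3-gon: merge 3 vertices and 3 edges, delete both glued faces → V=16, E=32, F=18.
Check: V − E + F = 16 − 32 + 18 = 2.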